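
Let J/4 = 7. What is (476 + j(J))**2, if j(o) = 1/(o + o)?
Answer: 710595649/3136 ≈ 2.2659e+5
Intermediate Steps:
J = 28 (J = 4*7 = 28)
j(o) = 1/(2*o)
(476 + j(J))**2 = (476 + (1/2)/28)**2 = (476 + (1/2)*(1/28))**2 = (476 + 1/56)**2 = (26657/56)**2 = 710595649/3136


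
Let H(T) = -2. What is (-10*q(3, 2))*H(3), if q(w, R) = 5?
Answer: 100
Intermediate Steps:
(-10*q(3, 2))*H(3) = -10*5*(-2) = -50*(-2) = 100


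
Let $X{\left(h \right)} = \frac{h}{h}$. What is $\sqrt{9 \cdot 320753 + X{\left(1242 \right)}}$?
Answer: $\sqrt{2886778} \approx 1699.1$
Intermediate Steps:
$X{\left(h \right)} = 1$
$\sqrt{9 \cdot 320753 + X{\left(1242 \right)}} = \sqrt{9 \cdot 320753 + 1} = \sqrt{2886777 + 1} = \sqrt{2886778}$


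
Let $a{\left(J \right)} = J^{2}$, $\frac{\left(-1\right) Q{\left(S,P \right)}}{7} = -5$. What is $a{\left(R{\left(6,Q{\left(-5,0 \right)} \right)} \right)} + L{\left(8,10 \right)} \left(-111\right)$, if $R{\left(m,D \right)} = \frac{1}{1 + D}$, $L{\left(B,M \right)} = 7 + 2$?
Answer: $- \frac{1294703}{1296} \approx -999.0$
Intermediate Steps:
$L{\left(B,M \right)} = 9$
$Q{\left(S,P \right)} = 35$ ($Q{\left(S,P \right)} = \left(-7\right) \left(-5\right) = 35$)
$a{\left(R{\left(6,Q{\left(-5,0 \right)} \right)} \right)} + L{\left(8,10 \right)} \left(-111\right) = \left(\frac{1}{1 + 35}\right)^{2} + 9 \left(-111\right) = \left(\frac{1}{36}\right)^{2} - 999 = \frac{1}{1296} - 999 = - \frac{1294703}{1296}$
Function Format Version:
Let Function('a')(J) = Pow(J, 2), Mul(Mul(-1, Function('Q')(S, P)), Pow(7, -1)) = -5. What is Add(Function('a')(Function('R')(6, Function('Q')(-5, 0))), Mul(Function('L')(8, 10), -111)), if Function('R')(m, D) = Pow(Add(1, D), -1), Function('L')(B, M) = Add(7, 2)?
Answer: Rational(-1294703, 1296) ≈ -999.00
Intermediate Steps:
Function('L')(B, M) = 9
Function('Q')(S, P) = 35 (Function('Q')(S, P) = Mul(-7, -5) = 35)
Add(Function('a')(Function('R')(6, Function('Q')(-5, 0))), Mul(Function('L')(8, 10), -111)) = Add(Pow(Pow(Add(1, 35), -1), 2), Mul(9, -111)) = Add(Pow(Pow(36, -1), 2), -999) = Add(Pow(Rational(1, 36), 2), -999) = Add(Rational(1, 1296), -999) = Rational(-1294703, 1296)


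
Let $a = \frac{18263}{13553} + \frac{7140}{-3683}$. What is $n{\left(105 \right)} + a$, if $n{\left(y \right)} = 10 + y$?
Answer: $\frac{5710799594}{49915699} \approx 114.41$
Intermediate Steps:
$a = - \frac{29505791}{49915699}$ ($a = 18263 \cdot \frac{1}{13553} + 7140 \left(- \frac{1}{3683}\right) = \frac{18263}{13553} - \frac{7140}{3683} = - \frac{29505791}{49915699} \approx -0.59111$)
$n{\left(105 \right)} + a = \left(10 + 105\right) - \frac{29505791}{49915699} = 115 - \frac{29505791}{49915699} = \frac{5710799594}{49915699}$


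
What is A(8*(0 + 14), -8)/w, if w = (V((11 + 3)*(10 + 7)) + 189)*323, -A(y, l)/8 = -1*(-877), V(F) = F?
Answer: -7016/137921 ≈ -0.050870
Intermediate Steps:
A(y, l) = -7016 (A(y, l) = -(-8)*(-877) = -8*877 = -7016)
w = 137921 (w = ((11 + 3)*(10 + 7) + 189)*323 = (14*17 + 189)*323 = (238 + 189)*323 = 427*323 = 137921)
A(8*(0 + 14), -8)/w = -7016/137921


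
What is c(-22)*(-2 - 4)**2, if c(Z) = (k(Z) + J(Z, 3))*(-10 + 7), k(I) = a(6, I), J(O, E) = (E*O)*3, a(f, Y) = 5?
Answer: 20844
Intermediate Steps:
J(O, E) = 3*E*O
k(I) = 5
c(Z) = -15 - 27*Z (c(Z) = (5 + 3*3*Z)*(-10 + 7) = (5 + 9*Z)*(-3) = -15 - 27*Z)
c(-22)*(-2 - 4)**2 = (-15 - 27*(-22))*(-2 - 4)**2 = (-15 + 594)*(-6)**2 = 579*36 = 20844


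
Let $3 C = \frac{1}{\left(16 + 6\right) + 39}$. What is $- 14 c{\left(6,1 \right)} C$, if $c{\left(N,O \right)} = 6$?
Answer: $- \frac{28}{61} \approx -0.45902$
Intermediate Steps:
$C = \frac{1}{183}$ ($C = \frac{1}{3 \left(\left(16 + 6\right) + 39\right)} = \frac{1}{3 \left(22 + 39\right)} = \frac{1}{3 \cdot 61} = \frac{1}{3} \cdot \frac{1}{61} = \frac{1}{183} \approx 0.0054645$)
$- 14 c{\left(6,1 \right)} C = \left(-14\right) 6 \cdot \frac{1}{183} = \left(-84\right) \frac{1}{183} = - \frac{28}{61}$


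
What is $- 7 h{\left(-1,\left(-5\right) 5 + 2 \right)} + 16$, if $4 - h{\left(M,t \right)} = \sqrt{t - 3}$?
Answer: $-12 + 7 i \sqrt{26} \approx -12.0 + 35.693 i$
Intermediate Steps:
$h{\left(M,t \right)} = 4 - \sqrt{-3 + t}$ ($h{\left(M,t \right)} = 4 - \sqrt{t - 3} = 4 - \sqrt{-3 + t}$)
$- 7 h{\left(-1,\left(-5\right) 5 + 2 \right)} + 16 = - 7 \left(4 - \sqrt{-3 + \left(\left(-5\right) 5 + 2\right)}\right) + 16 = - 7 \left(4 - \sqrt{-3 + \left(-25 + 2\right)}\right) + 16 = - 7 \left(4 - \sqrt{-3 - 23}\right) + 16 = - 7 \left(4 - \sqrt{-26}\right) + 16 = - 7 \left(4 - i \sqrt{26}\right) + 16 = \left(-28 + 7 i \sqrt{26}\right) + 16 = -12 + 7 i \sqrt{26}$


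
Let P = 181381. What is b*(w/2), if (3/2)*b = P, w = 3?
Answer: 181381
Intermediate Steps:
b = 362762/3 (b = (⅔)*181381 = 362762/3 ≈ 1.2092e+5)
b*(w/2) = 362762*(3/2)/3 = 362762*(3*(½))/3 = (362762/3)*(3/2) = 181381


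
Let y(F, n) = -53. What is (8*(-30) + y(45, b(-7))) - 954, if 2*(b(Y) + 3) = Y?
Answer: -1247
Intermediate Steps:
b(Y) = -3 + Y/2
(8*(-30) + y(45, b(-7))) - 954 = (8*(-30) - 53) - 954 = (-240 - 53) - 954 = -293 - 954 = -1247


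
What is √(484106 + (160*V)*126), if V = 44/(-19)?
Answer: √157908506/19 ≈ 661.38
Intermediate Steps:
V = -44/19 (V = 44*(-1/19) = -44/19 ≈ -2.3158)
√(484106 + (160*V)*126) = √(484106 + (160*(-44/19))*126) = √(484106 - 7040/19*126) = √(484106 - 887040/19) = √(8310974/19) = √157908506/19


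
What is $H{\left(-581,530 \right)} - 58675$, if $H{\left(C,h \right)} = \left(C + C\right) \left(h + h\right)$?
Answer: $-1290395$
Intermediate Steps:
$H{\left(C,h \right)} = 4 C h$ ($H{\left(C,h \right)} = 2 C 2 h = 4 C h$)
$H{\left(-581,530 \right)} - 58675 = 4 \left(-581\right) 530 - 58675 = -1231720 - 58675 = -1290395$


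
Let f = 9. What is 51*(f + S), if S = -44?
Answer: -1785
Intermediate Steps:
51*(f + S) = 51*(9 - 44) = 51*(-35) = -1785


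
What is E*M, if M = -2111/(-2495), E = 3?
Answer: 6333/2495 ≈ 2.5383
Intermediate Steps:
M = 2111/2495 (M = -2111*(-1/2495) = 2111/2495 ≈ 0.84609)
E*M = 3*(2111/2495) = 6333/2495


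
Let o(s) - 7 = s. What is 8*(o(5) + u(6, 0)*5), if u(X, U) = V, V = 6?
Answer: 336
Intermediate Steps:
u(X, U) = 6
o(s) = 7 + s
8*(o(5) + u(6, 0)*5) = 8*((7 + 5) + 6*5) = 8*(12 + 30) = 8*42 = 336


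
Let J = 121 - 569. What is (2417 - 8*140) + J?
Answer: 849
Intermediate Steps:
J = -448
(2417 - 8*140) + J = (2417 - 8*140) - 448 = (2417 - 1120) - 448 = 1297 - 448 = 849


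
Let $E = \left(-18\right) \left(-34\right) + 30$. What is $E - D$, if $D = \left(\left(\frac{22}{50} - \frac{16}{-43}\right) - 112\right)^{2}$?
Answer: $- \frac{13544792479}{1155625} \approx -11721.0$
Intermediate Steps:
$E = 642$ ($E = 612 + 30 = 642$)
$D = \frac{14286703729}{1155625}$ ($D = \left(\left(22 \cdot \frac{1}{50} - - \frac{16}{43}\right) - 112\right)^{2} = \left(\left(\frac{11}{25} + \frac{16}{43}\right) - 112\right)^{2} = \left(\frac{873}{1075} - 112\right)^{2} = \left(- \frac{119527}{1075}\right)^{2} = \frac{14286703729}{1155625} \approx 12363.0$)
$E - D = 642 - \frac{14286703729}{1155625} = - \frac{13544792479}{1155625}$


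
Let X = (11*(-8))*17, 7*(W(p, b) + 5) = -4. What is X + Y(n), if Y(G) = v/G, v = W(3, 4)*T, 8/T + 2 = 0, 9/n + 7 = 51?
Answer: -29128/21 ≈ -1387.0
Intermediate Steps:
W(p, b) = -39/7 (W(p, b) = -5 + (⅐)*(-4) = -5 - 4/7 = -39/7)
X = -1496 (X = -88*17 = -1496)
n = 9/44 (n = 9/(-7 + 51) = 9/44 ≈ 0.20455)
T = -4 (T = 8/(-2 + 0) = 8/(-2) = 8*(-½) = -4)
v = 156/7 (v = -39/7*(-4) = 156/7 ≈ 22.286)
Y(G) = 156/(7*G)
X + Y(n) = -1496 + 156/(7*(9/44)) = -1496 + (156/7)*(44/9) = -1496 + 2288/21 = -29128/21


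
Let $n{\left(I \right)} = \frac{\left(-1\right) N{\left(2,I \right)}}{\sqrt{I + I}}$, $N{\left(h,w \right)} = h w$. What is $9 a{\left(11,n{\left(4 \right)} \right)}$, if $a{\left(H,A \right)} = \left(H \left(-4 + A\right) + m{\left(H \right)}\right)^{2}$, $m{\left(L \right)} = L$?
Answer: $18513 + 13068 \sqrt{2} \approx 36994.0$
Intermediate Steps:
$n{\left(I \right)} = - \sqrt{2} \sqrt{I}$ ($n{\left(I \right)} = \frac{\left(-1\right) 2 I}{\sqrt{I + I}} = \frac{\left(-2\right) I}{\sqrt{2 I}} = \frac{\left(-2\right) I}{\sqrt{2} \sqrt{I}} = - 2 I \frac{\sqrt{2}}{2 \sqrt{I}} = - \sqrt{2} \sqrt{I}$)
$a{\left(H,A \right)} = \left(H + H \left(-4 + A\right)\right)^{2}$ ($a{\left(H,A \right)} = \left(H \left(-4 + A\right) + H\right)^{2} = \left(H + H \left(-4 + A\right)\right)^{2}$)
$9 a{\left(11,n{\left(4 \right)} \right)} = 9 \cdot 11^{2} \left(-3 - \sqrt{2} \sqrt{4}\right)^{2} = 9 \cdot 121 \left(-3 - \sqrt{2} \cdot 2\right)^{2} = 9 \cdot 121 \left(-3 - 2 \sqrt{2}\right)^{2} = 1089 \left(-3 - 2 \sqrt{2}\right)^{2}$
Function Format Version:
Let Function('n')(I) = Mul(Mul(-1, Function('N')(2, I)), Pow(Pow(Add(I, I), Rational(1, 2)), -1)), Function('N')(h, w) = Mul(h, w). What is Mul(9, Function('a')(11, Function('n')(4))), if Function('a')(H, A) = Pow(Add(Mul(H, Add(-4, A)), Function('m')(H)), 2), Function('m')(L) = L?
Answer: Add(18513, Mul(13068, Pow(2, Rational(1, 2)))) ≈ 36994.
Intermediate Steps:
Function('n')(I) = Mul(-1, Pow(2, Rational(1, 2)), Pow(I, Rational(1, 2))) (Function('n')(I) = Mul(Mul(-1, Mul(2, I)), Pow(Pow(Add(I, I), Rational(1, 2)), -1)) = Mul(Mul(-2, I), Pow(Pow(Mul(2, I), Rational(1, 2)), -1)) = Mul(Mul(-2, I), Pow(Mul(Pow(2, Rational(1, 2)), Pow(I, Rational(1, 2))), -1)) = Mul(Mul(-2, I), Mul(Rational(1, 2), Pow(2, Rational(1, 2)), Pow(I, Rational(-1, 2)))) = Mul(-1, Pow(2, Rational(1, 2)), Pow(I, Rational(1, 2))))
Function('a')(H, A) = Pow(Add(H, Mul(H, Add(-4, A))), 2) (Function('a')(H, A) = Pow(Add(Mul(H, Add(-4, A)), H), 2) = Pow(Add(H, Mul(H, Add(-4, A))), 2))
Mul(9, Function('a')(11, Function('n')(4))) = Mul(9, Mul(Pow(11, 2), Pow(Add(-3, Mul(-1, Pow(2, Rational(1, 2)), Pow(4, Rational(1, 2)))), 2))) = Mul(9, Mul(121, Pow(Add(-3, Mul(-1, Pow(2, Rational(1, 2)), 2)), 2))) = Mul(9, Mul(121, Pow(Add(-3, Mul(-2, Pow(2, Rational(1, 2)))), 2))) = Mul(1089, Pow(Add(-3, Mul(-2, Pow(2, Rational(1, 2)))), 2))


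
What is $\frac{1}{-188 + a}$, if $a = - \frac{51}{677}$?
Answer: $- \frac{677}{127327} \approx -0.005317$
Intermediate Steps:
$a = - \frac{51}{677}$ ($a = \left(-51\right) \frac{1}{677} = - \frac{51}{677} \approx -0.075332$)
$\frac{1}{-188 + a} = \frac{1}{-188 - \frac{51}{677}} = \frac{1}{- \frac{127327}{677}} = - \frac{677}{127327}$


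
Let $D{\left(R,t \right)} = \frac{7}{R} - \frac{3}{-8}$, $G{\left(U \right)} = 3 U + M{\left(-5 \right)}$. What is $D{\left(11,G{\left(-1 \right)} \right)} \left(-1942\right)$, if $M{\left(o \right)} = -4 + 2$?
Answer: $- \frac{86419}{44} \approx -1964.1$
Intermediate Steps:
$M{\left(o \right)} = -2$
$G{\left(U \right)} = -2 + 3 U$ ($G{\left(U \right)} = 3 U - 2 = -2 + 3 U$)
$D{\left(R,t \right)} = \frac{3}{8} + \frac{7}{R}$ ($D{\left(R,t \right)} = \frac{7}{R} - - \frac{3}{8} = \frac{7}{R} + \frac{3}{8} = \frac{3}{8} + \frac{7}{R}$)
$D{\left(11,G{\left(-1 \right)} \right)} \left(-1942\right) = \left(\frac{3}{8} + \frac{7}{11}\right) \left(-1942\right) = \frac{89}{88} \left(-1942\right) = - \frac{86419}{44}$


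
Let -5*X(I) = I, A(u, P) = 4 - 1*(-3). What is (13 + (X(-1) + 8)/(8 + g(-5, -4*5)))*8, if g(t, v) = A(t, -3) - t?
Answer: 2682/25 ≈ 107.28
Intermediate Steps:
A(u, P) = 7 (A(u, P) = 4 + 3 = 7)
X(I) = -I/5
g(t, v) = 7 - t
(13 + (X(-1) + 8)/(8 + g(-5, -4*5)))*8 = (13 + (-⅕*(-1) + 8)/(8 + (7 - 1*(-5))))*8 = (13 + (⅕ + 8)/(8 + (7 + 5)))*8 = (13 + 41/(5*(8 + 12)))*8 = (13 + (41/5)/20)*8 = (13 + (41/5)*(1/20))*8 = (13 + 41/100)*8 = (1341/100)*8 = 2682/25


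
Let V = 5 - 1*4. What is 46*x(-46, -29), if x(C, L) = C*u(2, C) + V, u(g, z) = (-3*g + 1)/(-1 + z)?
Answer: -8418/47 ≈ -179.11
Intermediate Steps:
u(g, z) = (1 - 3*g)/(-1 + z)
V = 1 (V = 5 - 4 = 1)
x(C, L) = 1 - 5*C/(-1 + C) (x(C, L) = C*((1 - 3*2)/(-1 + C)) + 1 = C*((1 - 6)/(-1 + C)) + 1 = C*(-5/(-1 + C)) + 1 = -5*C/(-1 + C) + 1 = 1 - 5*C/(-1 + C))
46*x(-46, -29) = 46*((-1 - 4*(-46))/(-1 - 46)) = 46*((-1 + 184)/(-47)) = 46*(-1/47*183) = 46*(-183/47) = -8418/47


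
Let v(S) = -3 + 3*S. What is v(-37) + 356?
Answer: 242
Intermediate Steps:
v(-37) + 356 = (-3 + 3*(-37)) + 356 = (-3 - 111) + 356 = -114 + 356 = 242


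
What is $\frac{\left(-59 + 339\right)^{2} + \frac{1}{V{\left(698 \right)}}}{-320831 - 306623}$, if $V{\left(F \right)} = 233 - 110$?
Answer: $- \frac{9643201}{77176842} \approx -0.12495$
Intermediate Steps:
$V{\left(F \right)} = 123$
$\frac{\left(-59 + 339\right)^{2} + \frac{1}{V{\left(698 \right)}}}{-320831 - 306623} = \frac{\left(-59 + 339\right)^{2} + \frac{1}{123}}{-320831 - 306623} = \frac{280^{2} + \frac{1}{123}}{-627454} = \left(78400 + \frac{1}{123}\right) \left(- \frac{1}{627454}\right) = \frac{9643201}{123} \left(- \frac{1}{627454}\right) = - \frac{9643201}{77176842}$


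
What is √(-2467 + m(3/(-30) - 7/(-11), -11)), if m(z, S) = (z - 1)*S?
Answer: I*√246190/10 ≈ 49.618*I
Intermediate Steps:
m(z, S) = S*(-1 + z) (m(z, S) = (-1 + z)*S = S*(-1 + z))
√(-2467 + m(3/(-30) - 7/(-11), -11)) = √(-2467 - 11*(-1 + (3/(-30) - 7/(-11)))) = √(-2467 - 11*(-1 + (3*(-1/30) - 7*(-1/11)))) = √(-2467 - 11*(-1 + (-⅒ + 7/11))) = √(-2467 - 11*(-1 + 59/110)) = √(-2467 - 11*(-51/110)) = √(-2467 + 51/10) = √(-24619/10) = I*√246190/10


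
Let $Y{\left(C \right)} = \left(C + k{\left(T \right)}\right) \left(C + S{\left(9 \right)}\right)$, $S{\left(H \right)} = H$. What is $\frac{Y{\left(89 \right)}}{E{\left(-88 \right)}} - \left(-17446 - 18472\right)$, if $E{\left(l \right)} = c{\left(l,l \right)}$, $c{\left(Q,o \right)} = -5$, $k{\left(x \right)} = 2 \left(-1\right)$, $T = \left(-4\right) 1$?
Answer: $\frac{171064}{5} \approx 34213.0$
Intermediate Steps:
$T = -4$
$k{\left(x \right)} = -2$
$E{\left(l \right)} = -5$
$Y{\left(C \right)} = \left(-2 + C\right) \left(9 + C\right)$ ($Y{\left(C \right)} = \left(C - 2\right) \left(C + 9\right) = \left(-2 + C\right) \left(9 + C\right)$)
$\frac{Y{\left(89 \right)}}{E{\left(-88 \right)}} - \left(-17446 - 18472\right) = \frac{-18 + 89^{2} + 7 \cdot 89}{-5} - \left(-17446 - 18472\right) = \left(-18 + 7921 + 623\right) \left(- \frac{1}{5}\right) - \left(-17446 - 18472\right) = 8526 \left(- \frac{1}{5}\right) - -35918 = - \frac{8526}{5} + 35918 = \frac{171064}{5}$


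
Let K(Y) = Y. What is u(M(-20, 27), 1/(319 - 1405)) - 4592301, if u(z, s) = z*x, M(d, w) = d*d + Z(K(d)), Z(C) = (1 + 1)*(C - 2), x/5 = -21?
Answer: -4629681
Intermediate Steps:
x = -105 (x = 5*(-21) = -105)
Z(C) = -4 + 2*C (Z(C) = 2*(-2 + C) = -4 + 2*C)
M(d, w) = -4 + d**2 + 2*d (M(d, w) = d*d + (-4 + 2*d) = d**2 + (-4 + 2*d) = -4 + d**2 + 2*d)
u(z, s) = -105*z (u(z, s) = z*(-105) = -105*z)
u(M(-20, 27), 1/(319 - 1405)) - 4592301 = -105*(-4 + (-20)**2 + 2*(-20)) - 4592301 = -105*(-4 + 400 - 40) - 4592301 = -105*356 - 4592301 = -37380 - 4592301 = -4629681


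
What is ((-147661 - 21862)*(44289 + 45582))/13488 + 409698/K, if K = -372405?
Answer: -630407861433721/558110960 ≈ -1.1295e+6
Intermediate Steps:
((-147661 - 21862)*(44289 + 45582))/13488 + 409698/K = ((-147661 - 21862)*(44289 + 45582))/13488 + 409698/(-372405) = -169523*89871*(1/13488) + 409698*(-1/372405) = -15235201533*1/13488 - 136566/124135 = -5078400511/4496 - 136566/124135 = -630407861433721/558110960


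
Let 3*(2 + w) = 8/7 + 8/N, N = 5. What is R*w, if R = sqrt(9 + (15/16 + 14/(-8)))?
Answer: -19*sqrt(131)/70 ≈ -3.1066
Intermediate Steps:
w = -38/35 (w = -2 + (8/7 + 8/5)/3 = -2 + (1/3)*(96/35) = -2 + 32/35 = -38/35 ≈ -1.0857)
R = sqrt(131)/4 (R = sqrt(9 + (15*(1/16) + 14*(-1/8))) = sqrt(9 + (15/16 - 7/4)) = sqrt(9 - 13/16) = sqrt(131/16) = sqrt(131)/4 ≈ 2.8614)
R*w = (sqrt(131)/4)*(-38/35) = -19*sqrt(131)/70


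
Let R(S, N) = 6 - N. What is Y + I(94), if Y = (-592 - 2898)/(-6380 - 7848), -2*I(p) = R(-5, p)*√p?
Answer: 1745/7114 + 44*√94 ≈ 426.84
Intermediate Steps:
I(p) = -√p*(6 - p)/2 (I(p) = -(6 - p)*√p/2 = -√p*(6 - p)/2)
Y = 1745/7114 (Y = -3490/(-14228) = -3490*(-1/14228) = 1745/7114 ≈ 0.24529)
Y + I(94) = 1745/7114 + √94*(-6 + 94)/2 = 1745/7114 + (½)*√94*88 = 1745/7114 + 44*√94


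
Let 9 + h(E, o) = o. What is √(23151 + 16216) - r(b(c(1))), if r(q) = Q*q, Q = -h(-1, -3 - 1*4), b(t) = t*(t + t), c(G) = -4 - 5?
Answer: -2592 + √39367 ≈ -2393.6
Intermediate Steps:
h(E, o) = -9 + o
c(G) = -9
b(t) = 2*t² (b(t) = t*(2*t) = 2*t²)
Q = 16 (Q = -(-9 + (-3 - 1*4)) = -(-9 + (-3 - 4)) = -(-9 - 7) = -1*(-16) = 16)
r(q) = 16*q
√(23151 + 16216) - r(b(c(1))) = √(23151 + 16216) - 16*2*(-9)² = √39367 - 16*2*81 = √39367 - 16*162 = √39367 - 1*2592 = √39367 - 2592 = -2592 + √39367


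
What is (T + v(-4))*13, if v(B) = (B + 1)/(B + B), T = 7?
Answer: 767/8 ≈ 95.875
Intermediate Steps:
v(B) = (1 + B)/(2*B) (v(B) = (1 + B)/((2*B)) = (1 + B)*(1/(2*B)) = (1 + B)/(2*B))
(T + v(-4))*13 = (7 + (1/2)*(1 - 4)/(-4))*13 = (7 + (1/2)*(-1/4)*(-3))*13 = (7 + 3/8)*13 = (59/8)*13 = 767/8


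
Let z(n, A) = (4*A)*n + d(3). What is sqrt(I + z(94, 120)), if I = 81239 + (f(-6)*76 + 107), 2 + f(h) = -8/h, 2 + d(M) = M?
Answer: sqrt(1137747)/3 ≈ 355.55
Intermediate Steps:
d(M) = -2 + M
z(n, A) = 1 + 4*A*n (z(n, A) = (4*A)*n + (-2 + 3) = 4*A*n + 1 = 1 + 4*A*n)
f(h) = -2 - 8/h
I = 243886/3 (I = 81239 + ((-2 - 8/(-6))*76 + 107) = 81239 + ((-2 - 8*(-1/6))*76 + 107) = 81239 + ((-2 + 4/3)*76 + 107) = 81239 + (-2/3*76 + 107) = 81239 + (-152/3 + 107) = 81239 + 169/3 = 243886/3 ≈ 81295.)
sqrt(I + z(94, 120)) = sqrt(243886/3 + (1 + 4*120*94)) = sqrt(243886/3 + (1 + 45120)) = sqrt(243886/3 + 45121) = sqrt(379249/3) = sqrt(1137747)/3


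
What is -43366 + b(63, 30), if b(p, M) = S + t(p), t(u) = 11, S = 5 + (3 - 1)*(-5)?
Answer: -43360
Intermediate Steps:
S = -5 (S = 5 + 2*(-5) = 5 - 10 = -5)
b(p, M) = 6 (b(p, M) = -5 + 11 = 6)
-43366 + b(63, 30) = -43366 + 6 = -43360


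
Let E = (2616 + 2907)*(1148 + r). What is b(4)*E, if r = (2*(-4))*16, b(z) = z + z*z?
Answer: 112669200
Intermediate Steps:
b(z) = z + z**2
r = -128 (r = -8*16 = -128)
E = 5633460 (E = (2616 + 2907)*(1148 - 128) = 5523*1020 = 5633460)
b(4)*E = (4*(1 + 4))*5633460 = (4*5)*5633460 = 20*5633460 = 112669200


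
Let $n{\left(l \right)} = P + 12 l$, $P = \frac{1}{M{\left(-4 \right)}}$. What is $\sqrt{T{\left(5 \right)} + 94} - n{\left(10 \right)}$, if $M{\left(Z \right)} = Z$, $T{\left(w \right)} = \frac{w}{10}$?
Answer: $- \frac{479}{4} + \frac{3 \sqrt{42}}{2} \approx -110.03$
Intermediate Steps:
$T{\left(w \right)} = \frac{w}{10}$ ($T{\left(w \right)} = w \frac{1}{10} = \frac{w}{10}$)
$P = - \frac{1}{4}$ ($P = \frac{1}{-4} = - \frac{1}{4} \approx -0.25$)
$n{\left(l \right)} = - \frac{1}{4} + 12 l$
$\sqrt{T{\left(5 \right)} + 94} - n{\left(10 \right)} = \sqrt{\frac{1}{10} \cdot 5 + 94} - \left(- \frac{1}{4} + 12 \cdot 10\right) = \sqrt{\frac{1}{2} + 94} - \left(- \frac{1}{4} + 120\right) = \sqrt{\frac{189}{2}} - \frac{479}{4} = \frac{3 \sqrt{42}}{2} - \frac{479}{4} = - \frac{479}{4} + \frac{3 \sqrt{42}}{2}$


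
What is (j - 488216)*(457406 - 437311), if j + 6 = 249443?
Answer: -4798264005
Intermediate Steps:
j = 249437 (j = -6 + 249443 = 249437)
(j - 488216)*(457406 - 437311) = (249437 - 488216)*(457406 - 437311) = -238779*20095 = -4798264005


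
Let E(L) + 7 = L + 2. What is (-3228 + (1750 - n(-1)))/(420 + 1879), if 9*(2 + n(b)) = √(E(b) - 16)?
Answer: -1476/2299 - I*√22/20691 ≈ -0.64202 - 0.00022669*I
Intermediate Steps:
E(L) = -5 + L (E(L) = -7 + (L + 2) = -7 + (2 + L) = -5 + L)
n(b) = -2 + √(-21 + b)/9 (n(b) = -2 + √((-5 + b) - 16)/9 = -2 + √(-21 + b)/9)
(-3228 + (1750 - n(-1)))/(420 + 1879) = (-3228 + (1750 - (-2 + √(-21 - 1)/9)))/(420 + 1879) = (-3228 + (1750 - (-2 + √(-22)/9)))/2299 = (-3228 + (1750 - (-2 + (I*√22)/9)))*(1/2299) = (-3228 + (1750 - (-2 + I*√22/9)))*(1/2299) = (-3228 + (1750 + (2 - I*√22/9)))*(1/2299) = (-3228 + (1752 - I*√22/9))*(1/2299) = (-1476 - I*√22/9)*(1/2299) = -1476/2299 - I*√22/20691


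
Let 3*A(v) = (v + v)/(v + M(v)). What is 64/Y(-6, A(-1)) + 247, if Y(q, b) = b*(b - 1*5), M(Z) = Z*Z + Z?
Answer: 2923/13 ≈ 224.85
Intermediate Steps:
M(Z) = Z + Z² (M(Z) = Z² + Z = Z + Z²)
A(v) = 2*v/(3*(v + v*(1 + v))) (A(v) = ((v + v)/(v + v*(1 + v)))/3 = ((2*v)/(v + v*(1 + v)))/3 = (2*v/(v + v*(1 + v)))/3 = 2*v/(3*(v + v*(1 + v))))
Y(q, b) = b*(-5 + b) (Y(q, b) = b*(b - 5) = b*(-5 + b))
64/Y(-6, A(-1)) + 247 = 64/(((2/(3*(2 - 1)))*(-5 + 2/(3*(2 - 1))))) + 247 = 64/((((⅔)/1)*(-5 + (⅔)/1))) + 247 = 64/((((⅔)*1)*(-5 + (⅔)*1))) + 247 = 64/((2*(-5 + ⅔)/3)) + 247 = 64/(((⅔)*(-13/3))) + 247 = 64/(-26/9) + 247 = 64*(-9/26) + 247 = -288/13 + 247 = 2923/13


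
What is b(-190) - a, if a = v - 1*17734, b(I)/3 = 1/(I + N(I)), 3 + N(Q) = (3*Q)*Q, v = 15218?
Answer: 271997215/108107 ≈ 2516.0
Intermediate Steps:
N(Q) = -3 + 3*Q² (N(Q) = -3 + (3*Q)*Q = -3 + 3*Q²)
b(I) = 3/(-3 + I + 3*I²) (b(I) = 3/(I + (-3 + 3*I²)) = 3/(-3 + I + 3*I²))
a = -2516 (a = 15218 - 1*17734 = 15218 - 17734 = -2516)
b(-190) - a = 3/(-3 - 190 + 3*(-190)²) - 1*(-2516) = 3/(-3 - 190 + 3*36100) + 2516 = 3/(-3 - 190 + 108300) + 2516 = 3/108107 + 2516 = 271997215/108107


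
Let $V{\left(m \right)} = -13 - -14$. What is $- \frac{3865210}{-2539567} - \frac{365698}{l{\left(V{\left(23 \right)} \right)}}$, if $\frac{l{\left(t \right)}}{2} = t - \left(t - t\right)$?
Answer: $- \frac{464353421173}{2539567} \approx -1.8285 \cdot 10^{5}$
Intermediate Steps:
$V{\left(m \right)} = 1$ ($V{\left(m \right)} = -13 + 14 = 1$)
$l{\left(t \right)} = 2 t$ ($l{\left(t \right)} = 2 \left(t - \left(t - t\right)\right) = 2 \left(t - 0\right) = 2 \left(t + 0\right) = 2 t$)
$- \frac{3865210}{-2539567} - \frac{365698}{l{\left(V{\left(23 \right)} \right)}} = - \frac{3865210}{-2539567} - \frac{365698}{2 \cdot 1} = \left(-3865210\right) \left(- \frac{1}{2539567}\right) - \frac{365698}{2} = \frac{3865210}{2539567} - 182849 = - \frac{464353421173}{2539567}$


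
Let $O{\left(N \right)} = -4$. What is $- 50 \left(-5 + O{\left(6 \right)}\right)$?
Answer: $450$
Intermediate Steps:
$- 50 \left(-5 + O{\left(6 \right)}\right) = - 50 \left(-5 - 4\right) = \left(-50\right) \left(-9\right) = 450$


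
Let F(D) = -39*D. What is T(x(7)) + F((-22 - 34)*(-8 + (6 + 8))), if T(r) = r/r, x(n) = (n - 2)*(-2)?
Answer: 13105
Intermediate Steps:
x(n) = 4 - 2*n (x(n) = (-2 + n)*(-2) = 4 - 2*n)
T(r) = 1
T(x(7)) + F((-22 - 34)*(-8 + (6 + 8))) = 1 - 39*(-22 - 34)*(-8 + (6 + 8)) = 1 - (-2184)*(-8 + 14) = 1 - (-2184)*6 = 1 - 39*(-336) = 1 + 13104 = 13105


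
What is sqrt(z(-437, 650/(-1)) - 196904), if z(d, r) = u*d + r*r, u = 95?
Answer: sqrt(184081) ≈ 429.05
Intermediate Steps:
z(d, r) = r**2 + 95*d (z(d, r) = 95*d + r*r = 95*d + r**2 = r**2 + 95*d)
sqrt(z(-437, 650/(-1)) - 196904) = sqrt(((650/(-1))**2 + 95*(-437)) - 196904) = sqrt(((650*(-1))**2 - 41515) - 196904) = sqrt(((-650)**2 - 41515) - 196904) = sqrt((422500 - 41515) - 196904) = sqrt(380985 - 196904) = sqrt(184081)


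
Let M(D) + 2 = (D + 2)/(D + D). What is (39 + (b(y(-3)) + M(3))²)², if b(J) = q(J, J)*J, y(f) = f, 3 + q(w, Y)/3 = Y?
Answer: 10382183449/1296 ≈ 8.0109e+6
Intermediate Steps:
M(D) = -2 + (2 + D)/(2*D) (M(D) = -2 + (D + 2)/(D + D) = -2 + (2 + D)/((2*D)) = -2 + (2 + D)*(1/(2*D)) = -2 + (2 + D)/(2*D))
q(w, Y) = -9 + 3*Y
b(J) = J*(-9 + 3*J) (b(J) = (-9 + 3*J)*J = J*(-9 + 3*J))
(39 + (b(y(-3)) + M(3))²)² = (39 + (3*(-3)*(-3 - 3) + (-3/2 + 1/3))²)² = (39 + (3*(-3)*(-6) + (-3/2 + ⅓))²)² = (39 + (54 - 7/6)²)² = (39 + (317/6)²)² = (39 + 100489/36)² = (101893/36)² = 10382183449/1296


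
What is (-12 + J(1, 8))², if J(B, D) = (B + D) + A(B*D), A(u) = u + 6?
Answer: 121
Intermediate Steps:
A(u) = 6 + u
J(B, D) = 6 + B + D + B*D (J(B, D) = (B + D) + (6 + B*D) = 6 + B + D + B*D)
(-12 + J(1, 8))² = (-12 + (6 + 1 + 8 + 1*8))² = (-12 + (6 + 1 + 8 + 8))² = (-12 + 23)² = 11² = 121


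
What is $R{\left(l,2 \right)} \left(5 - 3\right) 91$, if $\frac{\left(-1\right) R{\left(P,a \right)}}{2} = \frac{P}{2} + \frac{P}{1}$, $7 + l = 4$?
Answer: $1638$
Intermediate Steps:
$l = -3$ ($l = -7 + 4 = -3$)
$R{\left(P,a \right)} = - 3 P$ ($R{\left(P,a \right)} = - 2 \left(\frac{P}{2} + \frac{P}{1}\right) = - 2 \left(P \frac{1}{2} + P 1\right) = - 2 \left(\frac{P}{2} + P\right) = - 2 \frac{3 P}{2} = - 3 P$)
$R{\left(l,2 \right)} \left(5 - 3\right) 91 = \left(-3\right) \left(-3\right) \left(5 - 3\right) 91 = 9 \cdot 2 \cdot 91 = 18 \cdot 91 = 1638$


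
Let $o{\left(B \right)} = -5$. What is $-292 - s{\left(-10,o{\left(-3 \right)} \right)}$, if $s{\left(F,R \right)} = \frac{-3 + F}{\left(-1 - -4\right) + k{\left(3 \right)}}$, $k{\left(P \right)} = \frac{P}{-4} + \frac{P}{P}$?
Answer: $-288$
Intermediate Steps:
$k{\left(P \right)} = 1 - \frac{P}{4}$ ($k{\left(P \right)} = P \left(- \frac{1}{4}\right) + 1 = - \frac{P}{4} + 1 = 1 - \frac{P}{4}$)
$s{\left(F,R \right)} = - \frac{12}{13} + \frac{4 F}{13}$ ($s{\left(F,R \right)} = \frac{-3 + F}{\left(-1 - -4\right) + \left(1 - \frac{3}{4}\right)} = \frac{-3 + F}{\left(-1 + 4\right) + \left(1 - \frac{3}{4}\right)} = \frac{-3 + F}{3 + \frac{1}{4}} = \frac{-3 + F}{\frac{13}{4}} = \left(-3 + F\right) \frac{4}{13} = - \frac{12}{13} + \frac{4 F}{13}$)
$-292 - s{\left(-10,o{\left(-3 \right)} \right)} = -292 - \left(- \frac{12}{13} + \frac{4}{13} \left(-10\right)\right) = -292 - \left(- \frac{12}{13} - \frac{40}{13}\right) = -292 - -4 = -292 + 4 = -288$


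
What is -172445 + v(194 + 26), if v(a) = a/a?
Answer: -172444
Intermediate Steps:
v(a) = 1
-172445 + v(194 + 26) = -172445 + 1 = -172444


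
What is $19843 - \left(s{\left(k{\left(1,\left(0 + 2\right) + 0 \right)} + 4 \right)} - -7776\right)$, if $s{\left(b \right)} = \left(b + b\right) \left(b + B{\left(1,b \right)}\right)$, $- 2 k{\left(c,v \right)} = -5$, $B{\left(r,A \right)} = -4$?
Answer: $\frac{24069}{2} \approx 12035.0$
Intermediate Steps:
$k{\left(c,v \right)} = \frac{5}{2}$ ($k{\left(c,v \right)} = \left(- \frac{1}{2}\right) \left(-5\right) = \frac{5}{2}$)
$s{\left(b \right)} = 2 b \left(-4 + b\right)$ ($s{\left(b \right)} = \left(b + b\right) \left(b - 4\right) = 2 b \left(-4 + b\right)$)
$19843 - \left(s{\left(k{\left(1,\left(0 + 2\right) + 0 \right)} + 4 \right)} - -7776\right) = 19843 - \left(2 \left(\frac{5}{2} + 4\right) \left(-4 + \left(\frac{5}{2} + 4\right)\right) - -7776\right) = 19843 - \left(2 \cdot \frac{13}{2} \left(-4 + \frac{13}{2}\right) + 7776\right) = 19843 - \left(2 \cdot \frac{13}{2} \cdot \frac{5}{2} + 7776\right) = 19843 - \left(\frac{65}{2} + 7776\right) = 19843 - \frac{15617}{2} = \frac{24069}{2}$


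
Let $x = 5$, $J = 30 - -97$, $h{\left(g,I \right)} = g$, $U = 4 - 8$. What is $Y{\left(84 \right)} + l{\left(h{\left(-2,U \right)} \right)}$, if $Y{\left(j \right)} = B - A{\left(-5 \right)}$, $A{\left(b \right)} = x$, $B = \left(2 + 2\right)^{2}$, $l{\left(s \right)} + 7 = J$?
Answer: $131$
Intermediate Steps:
$U = -4$ ($U = 4 - 8 = -4$)
$J = 127$ ($J = 30 + 97 = 127$)
$l{\left(s \right)} = 120$ ($l{\left(s \right)} = -7 + 127 = 120$)
$B = 16$ ($B = 4^{2} = 16$)
$A{\left(b \right)} = 5$
$Y{\left(j \right)} = 11$ ($Y{\left(j \right)} = 16 - 5 = 11$)
$Y{\left(84 \right)} + l{\left(h{\left(-2,U \right)} \right)} = 11 + 120 = 131$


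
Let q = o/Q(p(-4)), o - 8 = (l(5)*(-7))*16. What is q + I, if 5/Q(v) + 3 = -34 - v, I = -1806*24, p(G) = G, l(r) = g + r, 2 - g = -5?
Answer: -172632/5 ≈ -34526.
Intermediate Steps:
g = 7 (g = 2 - 1*(-5) = 2 + 5 = 7)
l(r) = 7 + r
I = -43344
o = -1336 (o = 8 + ((7 + 5)*(-7))*16 = 8 + (12*(-7))*16 = 8 - 84*16 = 8 - 1344 = -1336)
Q(v) = 5/(-37 - v) (Q(v) = 5/(-3 + (-34 - v)) = 5/(-37 - v))
q = 44088/5 (q = -1336/((-5/(37 - 4))) = -1336/((-5/33)) = -1336/((-5*1/33)) = -1336/(-5/33) = -1336*(-33/5) = 44088/5 ≈ 8817.6)
q + I = 44088/5 - 43344 = -172632/5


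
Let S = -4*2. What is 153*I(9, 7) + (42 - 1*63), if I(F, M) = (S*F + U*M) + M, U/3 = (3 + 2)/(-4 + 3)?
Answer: -26031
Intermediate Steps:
S = -8
U = -15 (U = 3*((3 + 2)/(-4 + 3)) = 3*(5/(-1)) = 3*(5*(-1)) = 3*(-5) = -15)
I(F, M) = -14*M - 8*F (I(F, M) = (-8*F - 15*M) + M = (-15*M - 8*F) + M = -14*M - 8*F)
153*I(9, 7) + (42 - 1*63) = 153*(-14*7 - 8*9) + (42 - 1*63) = 153*(-98 - 72) + (42 - 63) = 153*(-170) - 21 = -26010 - 21 = -26031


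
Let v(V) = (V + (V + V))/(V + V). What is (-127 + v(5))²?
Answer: 63001/4 ≈ 15750.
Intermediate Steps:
v(V) = 3/2 (v(V) = (V + 2*V)/((2*V)) = (3*V)*(1/(2*V)) = 3/2)
(-127 + v(5))² = (-127 + 3/2)² = (-251/2)² = 63001/4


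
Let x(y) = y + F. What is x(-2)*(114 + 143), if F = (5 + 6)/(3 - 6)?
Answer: -4369/3 ≈ -1456.3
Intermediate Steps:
F = -11/3 (F = 11/(-3) = 11*(-⅓) = -11/3 ≈ -3.6667)
x(y) = -11/3 + y (x(y) = y - 11/3 = -11/3 + y)
x(-2)*(114 + 143) = (-11/3 - 2)*(114 + 143) = -17/3*257 = -4369/3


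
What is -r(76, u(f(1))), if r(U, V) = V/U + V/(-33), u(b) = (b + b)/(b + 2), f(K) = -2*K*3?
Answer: 43/836 ≈ 0.051435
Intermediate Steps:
f(K) = -6*K
u(b) = 2*b/(2 + b) (u(b) = (2*b)/(2 + b) = 2*b/(2 + b))
r(U, V) = -V/33 + V/U (r(U, V) = V/U + V*(-1/33) = V/U - V/33 = -V/33 + V/U)
-r(76, u(f(1))) = -(-2*(-6*1)/(33*(2 - 6*1)) + (2*(-6*1)/(2 - 6*1))/76) = -(-2*(-6)/(33*(2 - 6)) + (2*(-6)/(2 - 6))*(1/76)) = -(-2*(-6)/(33*(-4)) + (2*(-6)/(-4))*(1/76)) = -(-2*(-6)*(-1)/(33*4) + (2*(-6)*(-¼))*(1/76)) = -(-1/33*3 + 3*(1/76)) = -(-1/11 + 3/76) = -1*(-43/836) = 43/836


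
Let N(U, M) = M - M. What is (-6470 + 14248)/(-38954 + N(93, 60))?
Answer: -3889/19477 ≈ -0.19967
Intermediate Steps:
N(U, M) = 0
(-6470 + 14248)/(-38954 + N(93, 60)) = (-6470 + 14248)/(-38954 + 0) = 7778/(-38954) = 7778*(-1/38954) = -3889/19477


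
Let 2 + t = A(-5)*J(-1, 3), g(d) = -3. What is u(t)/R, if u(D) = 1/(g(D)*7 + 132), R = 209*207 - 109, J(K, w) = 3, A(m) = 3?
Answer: 1/4790094 ≈ 2.0876e-7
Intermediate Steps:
t = 7 (t = -2 + 3*3 = -2 + 9 = 7)
R = 43154 (R = 43263 - 109 = 43154)
u(D) = 1/111 (u(D) = 1/(-3*7 + 132) = 1/(-21 + 132) = 1/111)
u(t)/R = (1/111)/43154 = (1/111)*(1/43154) = 1/4790094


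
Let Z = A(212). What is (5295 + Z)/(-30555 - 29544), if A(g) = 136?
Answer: -5431/60099 ≈ -0.090368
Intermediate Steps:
Z = 136
(5295 + Z)/(-30555 - 29544) = (5295 + 136)/(-30555 - 29544) = 5431/(-60099) = 5431*(-1/60099) = -5431/60099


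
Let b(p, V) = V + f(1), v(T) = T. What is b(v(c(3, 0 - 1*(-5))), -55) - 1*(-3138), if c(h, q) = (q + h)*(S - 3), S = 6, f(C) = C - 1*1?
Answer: 3083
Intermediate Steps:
f(C) = -1 + C (f(C) = C - 1 = -1 + C)
c(h, q) = 3*h + 3*q (c(h, q) = (q + h)*(6 - 3) = (h + q)*3 = 3*h + 3*q)
b(p, V) = V (b(p, V) = V + (-1 + 1) = V + 0 = V)
b(v(c(3, 0 - 1*(-5))), -55) - 1*(-3138) = -55 - 1*(-3138) = -55 + 3138 = 3083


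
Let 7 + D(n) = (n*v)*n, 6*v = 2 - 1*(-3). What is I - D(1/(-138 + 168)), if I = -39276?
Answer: -42410521/1080 ≈ -39269.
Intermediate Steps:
v = ⅚ (v = (2 - 1*(-3))/6 = (2 + 3)/6 = (⅙)*5 = ⅚ ≈ 0.83333)
D(n) = -7 + 5*n²/6 (D(n) = -7 + (n*(⅚))*n = -7 + (5*n/6)*n = -7 + 5*n²/6)
I - D(1/(-138 + 168)) = -39276 - (-7 + 5*(1/(-138 + 168))²/6) = -39276 - (-7 + 5*(1/30)²/6) = -39276 - (-7 + (⅚)*(1/900)) = -39276 - (-7 + 1/1080) = -39276 - 1*(-7559/1080) = -39276 + 7559/1080 = -42410521/1080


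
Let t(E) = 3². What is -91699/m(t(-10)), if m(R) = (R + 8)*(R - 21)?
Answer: 91699/204 ≈ 449.50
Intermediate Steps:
t(E) = 9
m(R) = (-21 + R)*(8 + R) (m(R) = (8 + R)*(-21 + R) = (-21 + R)*(8 + R))
-91699/m(t(-10)) = -91699/(-168 + 9² - 13*9) = -91699/(-168 + 81 - 117) = -91699/(-204) = -91699*(-1/204) = 91699/204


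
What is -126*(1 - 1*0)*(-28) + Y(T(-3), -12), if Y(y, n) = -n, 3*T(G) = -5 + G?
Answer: 3540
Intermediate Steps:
T(G) = -5/3 + G/3 (T(G) = (-5 + G)/3 = -5/3 + G/3)
-126*(1 - 1*0)*(-28) + Y(T(-3), -12) = -126*(1 - 1*0)*(-28) - 1*(-12) = -126*(1 + 0)*(-28) + 12 = -126*(-28) + 12 = 3528 + 12 = 3540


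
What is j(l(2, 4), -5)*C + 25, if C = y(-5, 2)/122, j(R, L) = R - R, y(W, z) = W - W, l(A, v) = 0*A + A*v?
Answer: 25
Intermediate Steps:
l(A, v) = A*v (l(A, v) = 0 + A*v = A*v)
y(W, z) = 0
j(R, L) = 0
C = 0 (C = 0/122 = 0*(1/122) = 0)
j(l(2, 4), -5)*C + 25 = 0*0 + 25 = 0 + 25 = 25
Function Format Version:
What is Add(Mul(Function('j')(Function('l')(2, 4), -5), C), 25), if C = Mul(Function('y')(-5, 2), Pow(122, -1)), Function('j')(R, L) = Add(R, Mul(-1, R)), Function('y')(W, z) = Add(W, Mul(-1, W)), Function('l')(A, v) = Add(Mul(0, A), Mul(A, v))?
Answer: 25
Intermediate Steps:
Function('l')(A, v) = Mul(A, v) (Function('l')(A, v) = Add(0, Mul(A, v)) = Mul(A, v))
Function('y')(W, z) = 0
Function('j')(R, L) = 0
C = 0 (C = Mul(0, Pow(122, -1)) = Mul(0, Rational(1, 122)) = 0)
Add(Mul(Function('j')(Function('l')(2, 4), -5), C), 25) = Add(Mul(0, 0), 25) = Add(0, 25) = 25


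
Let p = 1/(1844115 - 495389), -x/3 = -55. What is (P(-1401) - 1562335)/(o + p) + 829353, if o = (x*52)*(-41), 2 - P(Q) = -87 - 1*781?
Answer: 393492644503529077/474454832279 ≈ 8.2936e+5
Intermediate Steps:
x = 165 (x = -3*(-55) = 165)
P(Q) = 870 (P(Q) = 2 - (-87 - 1*781) = 2 - (-87 - 781) = 2 - 1*(-868) = 2 + 868 = 870)
o = -351780 (o = (165*52)*(-41) = 8580*(-41) = -351780)
p = 1/1348726 ≈ 7.4144e-7
(P(-1401) - 1562335)/(o + p) + 829353 = (870 - 1562335)/(-351780 + 1/1348726) + 829353 = -1561465/(-474454832279/1348726) + 829353 = -1561465*(-1348726/474454832279) + 829353 = 2105988443590/474454832279 + 829353 = 393492644503529077/474454832279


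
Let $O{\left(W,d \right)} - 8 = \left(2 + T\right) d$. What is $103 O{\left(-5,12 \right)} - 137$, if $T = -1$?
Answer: $1923$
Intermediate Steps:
$O{\left(W,d \right)} = 8 + d$ ($O{\left(W,d \right)} = 8 + \left(2 - 1\right) d = 8 + 1 d = 8 + d$)
$103 O{\left(-5,12 \right)} - 137 = 103 \left(8 + 12\right) - 137 = 103 \cdot 20 - 137 = 2060 - 137 = 1923$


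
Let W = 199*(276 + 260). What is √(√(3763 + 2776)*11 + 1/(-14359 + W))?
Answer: √(92305 + 93722343275*√6539)/92305 ≈ 29.825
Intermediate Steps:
W = 106664 (W = 199*536 = 106664)
√(√(3763 + 2776)*11 + 1/(-14359 + W)) = √(√(3763 + 2776)*11 + 1/(-14359 + 106664)) = √(√6539*11 + 1/92305) = √(11*√6539 + 1/92305) = √(1/92305 + 11*√6539)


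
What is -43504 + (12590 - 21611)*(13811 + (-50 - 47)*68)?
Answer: -65130019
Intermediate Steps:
-43504 + (12590 - 21611)*(13811 + (-50 - 47)*68) = -43504 - 9021*(13811 - 97*68) = -43504 - 9021*(13811 - 6596) = -43504 - 9021*7215 = -43504 - 65086515 = -65130019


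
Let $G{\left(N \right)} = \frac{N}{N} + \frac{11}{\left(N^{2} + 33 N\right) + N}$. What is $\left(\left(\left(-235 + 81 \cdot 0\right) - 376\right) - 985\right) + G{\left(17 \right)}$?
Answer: $- \frac{1382854}{867} \approx -1595.0$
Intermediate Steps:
$G{\left(N \right)} = 1 + \frac{11}{N^{2} + 34 N}$
$\left(\left(\left(-235 + 81 \cdot 0\right) - 376\right) - 985\right) + G{\left(17 \right)} = \left(\left(\left(-235 + 81 \cdot 0\right) - 376\right) - 985\right) + \frac{11 + 17^{2} + 34 \cdot 17}{17 \left(34 + 17\right)} = \left(\left(\left(-235 + 0\right) - 376\right) - 985\right) + \frac{11 + 289 + 578}{17 \cdot 51} = \left(\left(-235 - 376\right) - 985\right) + \frac{1}{17} \cdot \frac{1}{51} \cdot 878 = \left(-611 - 985\right) + \frac{878}{867} = -1596 + \frac{878}{867} = - \frac{1382854}{867}$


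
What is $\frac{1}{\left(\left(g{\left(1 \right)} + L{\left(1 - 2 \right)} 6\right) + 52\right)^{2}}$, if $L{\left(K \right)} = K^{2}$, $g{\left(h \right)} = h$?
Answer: $\frac{1}{3481} \approx 0.00028727$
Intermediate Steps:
$\frac{1}{\left(\left(g{\left(1 \right)} + L{\left(1 - 2 \right)} 6\right) + 52\right)^{2}} = \frac{1}{\left(\left(1 + \left(1 - 2\right)^{2} \cdot 6\right) + 52\right)^{2}} = \frac{1}{\left(\left(1 + \left(-1\right)^{2} \cdot 6\right) + 52\right)^{2}} = \frac{1}{\left(\left(1 + 1 \cdot 6\right) + 52\right)^{2}} = \frac{1}{\left(\left(1 + 6\right) + 52\right)^{2}} = \frac{1}{\left(7 + 52\right)^{2}} = \frac{1}{59^{2}} = \frac{1}{3481}$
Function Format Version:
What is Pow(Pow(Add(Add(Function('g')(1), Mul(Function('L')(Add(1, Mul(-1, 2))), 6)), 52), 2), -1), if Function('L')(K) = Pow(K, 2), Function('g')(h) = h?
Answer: Rational(1, 3481) ≈ 0.00028727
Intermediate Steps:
Pow(Pow(Add(Add(Function('g')(1), Mul(Function('L')(Add(1, Mul(-1, 2))), 6)), 52), 2), -1) = Pow(Pow(Add(Add(1, Mul(Pow(Add(1, Mul(-1, 2)), 2), 6)), 52), 2), -1) = Pow(Pow(Add(Add(1, Mul(Pow(Add(1, -2), 2), 6)), 52), 2), -1) = Pow(Pow(Add(Add(1, Mul(Pow(-1, 2), 6)), 52), 2), -1) = Pow(Pow(Add(Add(1, Mul(1, 6)), 52), 2), -1) = Pow(Pow(Add(Add(1, 6), 52), 2), -1) = Pow(Pow(Add(7, 52), 2), -1) = Pow(Pow(59, 2), -1) = Pow(3481, -1) = Rational(1, 3481)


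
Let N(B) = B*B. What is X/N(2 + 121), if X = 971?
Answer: 971/15129 ≈ 0.064181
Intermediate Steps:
N(B) = B²
X/N(2 + 121) = 971/((2 + 121)²) = 971/(123²) = 971/15129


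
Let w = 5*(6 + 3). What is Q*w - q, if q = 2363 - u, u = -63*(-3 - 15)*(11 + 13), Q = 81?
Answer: 28498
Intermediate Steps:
w = 45 (w = 5*9 = 45)
u = 27216 (u = -(-1134)*24 = -63*(-432) = 27216)
q = -24853 (q = 2363 - 1*27216 = 2363 - 27216 = -24853)
Q*w - q = 81*45 - 1*(-24853) = 3645 + 24853 = 28498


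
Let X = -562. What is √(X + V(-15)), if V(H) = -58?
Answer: 2*I*√155 ≈ 24.9*I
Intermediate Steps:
√(X + V(-15)) = √(-562 - 58) = √(-620) = 2*I*√155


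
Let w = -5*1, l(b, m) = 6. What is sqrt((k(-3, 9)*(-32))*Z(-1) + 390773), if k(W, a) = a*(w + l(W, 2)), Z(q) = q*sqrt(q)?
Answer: sqrt(390773 + 288*I) ≈ 625.12 + 0.23*I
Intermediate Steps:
Z(q) = q**(3/2)
w = -5
k(W, a) = a (k(W, a) = a*(-5 + 6) = a*1 = a)
sqrt((k(-3, 9)*(-32))*Z(-1) + 390773) = sqrt((9*(-32))*(-1)**(3/2) + 390773) = sqrt(-(-288)*I + 390773) = sqrt(288*I + 390773) = sqrt(390773 + 288*I)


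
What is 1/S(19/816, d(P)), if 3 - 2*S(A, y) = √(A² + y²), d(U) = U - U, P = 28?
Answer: 1632/2429 ≈ 0.67188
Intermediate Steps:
d(U) = 0
S(A, y) = 3/2 - √(A² + y²)/2
1/S(19/816, d(P)) = 1/(3/2 - √((19/816)² + 0²)/2) = 1/(3/2 - √((19*(1/816))² + 0)/2) = 1/(3/2 - √((19/816)² + 0)/2) = 1/(3/2 - √(361/665856 + 0)/2) = 1/(3/2 - √(361/665856)/2) = 1/(3/2 - ½*19/816) = 1/(3/2 - 19/1632) = 1/(2429/1632) = 1632/2429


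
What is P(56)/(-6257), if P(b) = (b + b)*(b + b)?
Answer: -12544/6257 ≈ -2.0048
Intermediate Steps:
P(b) = 4*b² (P(b) = (2*b)*(2*b) = 4*b²)
P(56)/(-6257) = (4*56²)/(-6257) = (4*3136)*(-1/6257) = 12544*(-1/6257) = -12544/6257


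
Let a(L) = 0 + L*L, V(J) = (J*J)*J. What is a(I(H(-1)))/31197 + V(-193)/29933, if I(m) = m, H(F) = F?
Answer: -224276981296/933819801 ≈ -240.17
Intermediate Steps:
V(J) = J³ (V(J) = J²*J = J³)
a(L) = L² (a(L) = 0 + L² = L²)
a(I(H(-1)))/31197 + V(-193)/29933 = (-1)²/31197 + (-193)³/29933 = 1*(1/31197) - 7189057*1/29933 = 1/31197 - 7189057/29933 = -224276981296/933819801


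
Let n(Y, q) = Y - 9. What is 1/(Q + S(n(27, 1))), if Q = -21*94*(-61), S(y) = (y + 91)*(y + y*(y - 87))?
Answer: -1/13002 ≈ -7.6911e-5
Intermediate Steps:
n(Y, q) = -9 + Y
S(y) = (91 + y)*(y + y*(-87 + y))
Q = 120414 (Q = -1974*(-61) = 120414)
1/(Q + S(n(27, 1))) = 1/(120414 + (-9 + 27)*(-7826 + (-9 + 27)² + 5*(-9 + 27))) = 1/(120414 + 18*(-7826 + 18² + 5*18)) = 1/(120414 + 18*(-7826 + 324 + 90)) = 1/(120414 + 18*(-7412)) = 1/(120414 - 133416) = 1/(-13002) = -1/13002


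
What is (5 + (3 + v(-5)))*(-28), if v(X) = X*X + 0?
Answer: -924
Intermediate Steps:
v(X) = X² (v(X) = X² + 0 = X²)
(5 + (3 + v(-5)))*(-28) = (5 + (3 + (-5)²))*(-28) = (5 + (3 + 25))*(-28) = (5 + 28)*(-28) = 33*(-28) = -924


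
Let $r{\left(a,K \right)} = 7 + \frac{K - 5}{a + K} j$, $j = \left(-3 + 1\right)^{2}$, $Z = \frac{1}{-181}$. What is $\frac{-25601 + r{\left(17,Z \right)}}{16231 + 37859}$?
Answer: $- \frac{9841346}{20797605} \approx -0.4732$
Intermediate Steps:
$Z = - \frac{1}{181} \approx -0.0055249$
$j = 4$ ($j = \left(-2\right)^{2} = 4$)
$r{\left(a,K \right)} = 7 + \frac{4 \left(-5 + K\right)}{K + a}$ ($r{\left(a,K \right)} = 7 + \frac{K - 5}{a + K} 4 = 7 + \frac{-5 + K}{K + a} 4 = 7 + \frac{4 \left(-5 + K\right)}{K + a}$)
$\frac{-25601 + r{\left(17,Z \right)}}{16231 + 37859} = \frac{-25601 + \frac{-20 + 7 \cdot 17 + 11 \left(- \frac{1}{181}\right)}{- \frac{1}{181} + 17}}{16231 + 37859} = \frac{-25601 + \frac{-20 + 119 - \frac{11}{181}}{\frac{3076}{181}}}{54090} = \left(-25601 + \frac{181}{3076} \cdot \frac{17908}{181}\right) \frac{1}{54090} = \left(-25601 + \frac{4477}{769}\right) \frac{1}{54090} = \left(- \frac{19682692}{769}\right) \frac{1}{54090} = - \frac{9841346}{20797605}$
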